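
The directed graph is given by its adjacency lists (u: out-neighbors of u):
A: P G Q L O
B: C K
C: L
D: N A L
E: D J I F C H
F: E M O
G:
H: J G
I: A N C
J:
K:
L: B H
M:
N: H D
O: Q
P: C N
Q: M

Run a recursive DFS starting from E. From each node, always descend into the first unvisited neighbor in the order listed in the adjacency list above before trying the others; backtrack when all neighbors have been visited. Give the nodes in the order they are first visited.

E, D, N, H, J, G, A, P, C, L, B, K, Q, M, O, I, F

Visit E
E → D
D → N
N → H
H → J
H → G
D → A
A → P
P → C
C → L
L → B
B → K
A → Q
Q → M
A → O
E → I
E → F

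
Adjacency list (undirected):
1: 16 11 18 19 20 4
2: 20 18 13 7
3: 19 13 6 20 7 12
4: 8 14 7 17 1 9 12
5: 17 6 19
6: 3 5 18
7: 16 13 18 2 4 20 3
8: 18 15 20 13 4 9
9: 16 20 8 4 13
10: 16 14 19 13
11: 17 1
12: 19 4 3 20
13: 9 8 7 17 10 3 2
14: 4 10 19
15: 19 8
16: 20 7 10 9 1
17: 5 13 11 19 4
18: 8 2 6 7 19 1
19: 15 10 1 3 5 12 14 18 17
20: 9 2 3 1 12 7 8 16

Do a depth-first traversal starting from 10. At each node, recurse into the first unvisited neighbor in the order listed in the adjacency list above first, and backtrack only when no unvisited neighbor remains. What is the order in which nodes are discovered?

10 -> 16 -> 20 -> 9 -> 8 -> 18 -> 2 -> 13 -> 7 -> 4 -> 14 -> 19 -> 15 -> 1 -> 11 -> 17 -> 5 -> 6 -> 3 -> 12

Visit 10
10 → 16
16 → 20
20 → 9
9 → 8
8 → 18
18 → 2
2 → 13
13 → 7
7 → 4
4 → 14
14 → 19
19 → 15
19 → 1
1 → 11
11 → 17
17 → 5
5 → 6
6 → 3
3 → 12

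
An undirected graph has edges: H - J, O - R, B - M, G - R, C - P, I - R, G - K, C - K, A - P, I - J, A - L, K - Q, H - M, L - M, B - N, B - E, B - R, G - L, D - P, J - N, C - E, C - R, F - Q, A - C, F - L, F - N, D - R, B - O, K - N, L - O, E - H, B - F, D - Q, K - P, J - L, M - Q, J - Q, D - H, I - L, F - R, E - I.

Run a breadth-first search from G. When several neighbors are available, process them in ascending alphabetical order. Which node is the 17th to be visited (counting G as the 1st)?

E

Visit G; enqueue K, L, R → queue [K, L, R]
Visit K; enqueue C, N, P, Q → queue [L, R, C, N, P, Q]
Visit L; enqueue A, F, I, J, M, O → queue [R, C, N, P, Q, A, F, I, J, M, O]
Visit R; enqueue B, D → queue [C, N, P, Q, A, F, I, J, M, O, B, D]
Visit C; enqueue E → queue [N, P, Q, A, F, I, J, M, O, B, D, E]
Visit N → queue [P, Q, A, F, I, J, M, O, B, D, E]
Visit P → queue [Q, A, F, I, J, M, O, B, D, E]
Visit Q → queue [A, F, I, J, M, O, B, D, E]
Visit A → queue [F, I, J, M, O, B, D, E]
Visit F → queue [I, J, M, O, B, D, E]
Visit I → queue [J, M, O, B, D, E]
Visit J; enqueue H → queue [M, O, B, D, E, H]
Visit M → queue [O, B, D, E, H]
Visit O → queue [B, D, E, H]
Visit B → queue [D, E, H]
Visit D → queue [E, H]
Visit E → queue [H]
Visit H → queue []

Visit order: G, K, L, R, C, N, P, Q, A, F, I, J, M, O, B, D, E, H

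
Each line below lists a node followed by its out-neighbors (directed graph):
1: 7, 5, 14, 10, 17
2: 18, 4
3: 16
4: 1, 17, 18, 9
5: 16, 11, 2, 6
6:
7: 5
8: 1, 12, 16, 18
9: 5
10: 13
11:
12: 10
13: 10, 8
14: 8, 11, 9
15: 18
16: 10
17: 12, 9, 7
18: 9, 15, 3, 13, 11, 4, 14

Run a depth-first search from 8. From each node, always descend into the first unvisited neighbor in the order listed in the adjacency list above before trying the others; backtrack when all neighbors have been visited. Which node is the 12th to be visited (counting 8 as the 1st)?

15

Visit 8
8 → 1
1 → 7
7 → 5
5 → 16
16 → 10
10 → 13
5 → 11
5 → 2
2 → 18
18 → 9
18 → 15
18 → 3
18 → 4
4 → 17
17 → 12
18 → 14
5 → 6

Visit order: 8, 1, 7, 5, 16, 10, 13, 11, 2, 18, 9, 15, 3, 4, 17, 12, 14, 6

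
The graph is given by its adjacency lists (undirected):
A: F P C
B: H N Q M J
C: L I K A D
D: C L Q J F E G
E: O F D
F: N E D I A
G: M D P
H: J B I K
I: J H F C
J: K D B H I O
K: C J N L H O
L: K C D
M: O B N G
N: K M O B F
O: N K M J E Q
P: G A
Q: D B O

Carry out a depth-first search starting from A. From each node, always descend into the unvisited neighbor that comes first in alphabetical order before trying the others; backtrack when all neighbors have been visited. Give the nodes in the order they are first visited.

A C D E F I H B J K L N M G P O Q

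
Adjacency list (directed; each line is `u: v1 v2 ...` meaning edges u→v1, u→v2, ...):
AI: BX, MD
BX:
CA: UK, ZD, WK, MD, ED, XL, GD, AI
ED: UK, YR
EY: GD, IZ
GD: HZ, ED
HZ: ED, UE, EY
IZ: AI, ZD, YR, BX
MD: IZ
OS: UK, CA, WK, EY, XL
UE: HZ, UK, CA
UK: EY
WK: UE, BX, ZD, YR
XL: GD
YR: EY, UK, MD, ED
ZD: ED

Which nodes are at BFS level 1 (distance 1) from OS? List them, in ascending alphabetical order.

Level 0: OS
Level 1: CA, EY, UK, WK, XL
Level 2: AI, BX, ED, GD, IZ, MD, UE, YR, ZD
Level 3: HZ

CA, EY, UK, WK, XL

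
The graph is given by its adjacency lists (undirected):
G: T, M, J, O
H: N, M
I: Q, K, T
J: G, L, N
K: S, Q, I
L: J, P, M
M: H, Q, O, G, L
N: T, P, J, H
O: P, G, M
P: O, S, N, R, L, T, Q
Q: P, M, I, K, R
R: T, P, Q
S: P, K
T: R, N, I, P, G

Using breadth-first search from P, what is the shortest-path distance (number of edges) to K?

2

Level 0: P
Level 1: L, N, O, Q, R, S, T
Level 2: G, H, I, J, K, M
K first appears at level 2.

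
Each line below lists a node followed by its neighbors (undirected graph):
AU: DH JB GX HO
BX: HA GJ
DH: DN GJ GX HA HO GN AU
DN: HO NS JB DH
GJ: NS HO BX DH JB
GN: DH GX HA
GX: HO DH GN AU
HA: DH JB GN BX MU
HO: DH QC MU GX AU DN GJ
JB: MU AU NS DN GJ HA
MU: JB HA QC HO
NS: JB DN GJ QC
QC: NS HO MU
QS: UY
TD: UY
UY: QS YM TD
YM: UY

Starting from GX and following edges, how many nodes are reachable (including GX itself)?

BFS from GX visits: GX, HO, GN, DH, AU, QC, MU, GJ, DN, HA, JB, NS, BX
Reachable nodes: 13 of 17 total.

13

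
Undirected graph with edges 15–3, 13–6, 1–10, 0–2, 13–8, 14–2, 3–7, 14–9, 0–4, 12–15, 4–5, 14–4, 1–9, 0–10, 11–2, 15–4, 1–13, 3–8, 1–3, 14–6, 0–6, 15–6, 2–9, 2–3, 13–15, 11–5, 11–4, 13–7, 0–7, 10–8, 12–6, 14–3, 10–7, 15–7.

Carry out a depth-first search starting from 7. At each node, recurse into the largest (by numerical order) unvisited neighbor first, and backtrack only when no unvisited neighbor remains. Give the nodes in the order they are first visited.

7 → 15 → 13 → 8 → 10 → 1 → 9 → 14 → 6 → 12 → 0 → 4 → 11 → 5 → 2 → 3

Visit 7
7 → 15
15 → 13
13 → 8
8 → 10
10 → 1
1 → 9
9 → 14
14 → 6
6 → 12
6 → 0
0 → 4
4 → 11
11 → 5
11 → 2
2 → 3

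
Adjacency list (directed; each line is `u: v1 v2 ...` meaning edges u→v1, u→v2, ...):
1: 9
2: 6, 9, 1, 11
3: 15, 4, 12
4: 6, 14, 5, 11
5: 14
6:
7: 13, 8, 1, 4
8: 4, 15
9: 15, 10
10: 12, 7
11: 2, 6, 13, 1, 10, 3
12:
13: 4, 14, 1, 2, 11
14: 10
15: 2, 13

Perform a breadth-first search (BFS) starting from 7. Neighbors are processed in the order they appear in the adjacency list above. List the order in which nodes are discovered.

7 -> 13 -> 8 -> 1 -> 4 -> 14 -> 2 -> 11 -> 15 -> 9 -> 6 -> 5 -> 10 -> 3 -> 12

Visit 7; enqueue 13, 8, 1, 4 → queue [13, 8, 1, 4]
Visit 13; enqueue 14, 2, 11 → queue [8, 1, 4, 14, 2, 11]
Visit 8; enqueue 15 → queue [1, 4, 14, 2, 11, 15]
Visit 1; enqueue 9 → queue [4, 14, 2, 11, 15, 9]
Visit 4; enqueue 6, 5 → queue [14, 2, 11, 15, 9, 6, 5]
Visit 14; enqueue 10 → queue [2, 11, 15, 9, 6, 5, 10]
Visit 2 → queue [11, 15, 9, 6, 5, 10]
Visit 11; enqueue 3 → queue [15, 9, 6, 5, 10, 3]
Visit 15 → queue [9, 6, 5, 10, 3]
Visit 9 → queue [6, 5, 10, 3]
Visit 6 → queue [5, 10, 3]
Visit 5 → queue [10, 3]
Visit 10; enqueue 12 → queue [3, 12]
Visit 3 → queue [12]
Visit 12 → queue []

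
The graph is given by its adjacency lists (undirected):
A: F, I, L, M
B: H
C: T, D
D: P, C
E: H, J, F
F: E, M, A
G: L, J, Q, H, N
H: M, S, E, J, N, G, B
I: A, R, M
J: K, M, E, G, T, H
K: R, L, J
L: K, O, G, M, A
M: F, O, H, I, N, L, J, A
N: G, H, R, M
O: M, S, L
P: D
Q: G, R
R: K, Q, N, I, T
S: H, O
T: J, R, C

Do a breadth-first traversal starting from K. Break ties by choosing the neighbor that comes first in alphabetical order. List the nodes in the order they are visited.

K -> J -> L -> R -> E -> G -> H -> M -> T -> A -> O -> I -> N -> Q -> F -> B -> S -> C -> D -> P

Visit K; enqueue J, L, R → queue [J, L, R]
Visit J; enqueue E, G, H, M, T → queue [L, R, E, G, H, M, T]
Visit L; enqueue A, O → queue [R, E, G, H, M, T, A, O]
Visit R; enqueue I, N, Q → queue [E, G, H, M, T, A, O, I, N, Q]
Visit E; enqueue F → queue [G, H, M, T, A, O, I, N, Q, F]
Visit G → queue [H, M, T, A, O, I, N, Q, F]
Visit H; enqueue B, S → queue [M, T, A, O, I, N, Q, F, B, S]
Visit M → queue [T, A, O, I, N, Q, F, B, S]
Visit T; enqueue C → queue [A, O, I, N, Q, F, B, S, C]
Visit A → queue [O, I, N, Q, F, B, S, C]
Visit O → queue [I, N, Q, F, B, S, C]
Visit I → queue [N, Q, F, B, S, C]
Visit N → queue [Q, F, B, S, C]
Visit Q → queue [F, B, S, C]
Visit F → queue [B, S, C]
Visit B → queue [S, C]
Visit S → queue [C]
Visit C; enqueue D → queue [D]
Visit D; enqueue P → queue [P]
Visit P → queue []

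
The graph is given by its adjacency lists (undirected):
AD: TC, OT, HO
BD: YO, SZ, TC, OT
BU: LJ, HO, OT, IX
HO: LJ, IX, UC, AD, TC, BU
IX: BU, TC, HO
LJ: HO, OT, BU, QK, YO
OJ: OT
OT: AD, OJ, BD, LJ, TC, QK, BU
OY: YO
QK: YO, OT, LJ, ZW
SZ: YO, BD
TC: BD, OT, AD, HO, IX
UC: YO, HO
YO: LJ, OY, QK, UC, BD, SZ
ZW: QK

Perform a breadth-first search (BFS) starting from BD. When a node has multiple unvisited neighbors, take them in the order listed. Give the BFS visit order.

BD YO SZ TC OT LJ OY QK UC AD HO IX OJ BU ZW

Visit BD; enqueue YO, SZ, TC, OT → queue [YO, SZ, TC, OT]
Visit YO; enqueue LJ, OY, QK, UC → queue [SZ, TC, OT, LJ, OY, QK, UC]
Visit SZ → queue [TC, OT, LJ, OY, QK, UC]
Visit TC; enqueue AD, HO, IX → queue [OT, LJ, OY, QK, UC, AD, HO, IX]
Visit OT; enqueue OJ, BU → queue [LJ, OY, QK, UC, AD, HO, IX, OJ, BU]
Visit LJ → queue [OY, QK, UC, AD, HO, IX, OJ, BU]
Visit OY → queue [QK, UC, AD, HO, IX, OJ, BU]
Visit QK; enqueue ZW → queue [UC, AD, HO, IX, OJ, BU, ZW]
Visit UC → queue [AD, HO, IX, OJ, BU, ZW]
Visit AD → queue [HO, IX, OJ, BU, ZW]
Visit HO → queue [IX, OJ, BU, ZW]
Visit IX → queue [OJ, BU, ZW]
Visit OJ → queue [BU, ZW]
Visit BU → queue [ZW]
Visit ZW → queue []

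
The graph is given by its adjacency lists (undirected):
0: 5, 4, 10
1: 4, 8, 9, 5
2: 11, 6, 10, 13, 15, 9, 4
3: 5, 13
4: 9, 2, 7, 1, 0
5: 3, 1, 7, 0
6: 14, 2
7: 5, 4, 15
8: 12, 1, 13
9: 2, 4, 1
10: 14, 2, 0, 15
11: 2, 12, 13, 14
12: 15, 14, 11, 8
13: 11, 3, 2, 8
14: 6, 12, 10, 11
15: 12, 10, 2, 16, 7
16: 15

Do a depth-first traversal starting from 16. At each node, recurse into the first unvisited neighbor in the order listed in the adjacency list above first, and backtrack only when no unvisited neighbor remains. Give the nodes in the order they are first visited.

Visit 16
16 → 15
15 → 12
12 → 14
14 → 6
6 → 2
2 → 11
11 → 13
13 → 3
3 → 5
5 → 1
1 → 4
4 → 9
4 → 7
4 → 0
0 → 10
1 → 8

16 → 15 → 12 → 14 → 6 → 2 → 11 → 13 → 3 → 5 → 1 → 4 → 9 → 7 → 0 → 10 → 8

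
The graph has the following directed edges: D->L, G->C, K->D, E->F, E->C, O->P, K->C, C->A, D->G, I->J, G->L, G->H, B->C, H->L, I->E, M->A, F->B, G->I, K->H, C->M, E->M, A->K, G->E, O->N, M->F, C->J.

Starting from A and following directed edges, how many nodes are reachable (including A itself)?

13

BFS from A visits: A, K, H, D, C, L, G, M, J, I, E, F, B
Reachable nodes: 13 of 16 total.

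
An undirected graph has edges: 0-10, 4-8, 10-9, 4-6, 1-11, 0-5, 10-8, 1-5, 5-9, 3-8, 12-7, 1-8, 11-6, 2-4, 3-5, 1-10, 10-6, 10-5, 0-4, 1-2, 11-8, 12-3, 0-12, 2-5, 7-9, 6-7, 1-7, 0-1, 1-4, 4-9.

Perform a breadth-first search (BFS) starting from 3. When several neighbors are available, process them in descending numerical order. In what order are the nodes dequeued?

Visit 3; enqueue 12, 8, 5 → queue [12, 8, 5]
Visit 12; enqueue 7, 0 → queue [8, 5, 7, 0]
Visit 8; enqueue 11, 10, 4, 1 → queue [5, 7, 0, 11, 10, 4, 1]
Visit 5; enqueue 9, 2 → queue [7, 0, 11, 10, 4, 1, 9, 2]
Visit 7; enqueue 6 → queue [0, 11, 10, 4, 1, 9, 2, 6]
Visit 0 → queue [11, 10, 4, 1, 9, 2, 6]
Visit 11 → queue [10, 4, 1, 9, 2, 6]
Visit 10 → queue [4, 1, 9, 2, 6]
Visit 4 → queue [1, 9, 2, 6]
Visit 1 → queue [9, 2, 6]
Visit 9 → queue [2, 6]
Visit 2 → queue [6]
Visit 6 → queue []

3, 12, 8, 5, 7, 0, 11, 10, 4, 1, 9, 2, 6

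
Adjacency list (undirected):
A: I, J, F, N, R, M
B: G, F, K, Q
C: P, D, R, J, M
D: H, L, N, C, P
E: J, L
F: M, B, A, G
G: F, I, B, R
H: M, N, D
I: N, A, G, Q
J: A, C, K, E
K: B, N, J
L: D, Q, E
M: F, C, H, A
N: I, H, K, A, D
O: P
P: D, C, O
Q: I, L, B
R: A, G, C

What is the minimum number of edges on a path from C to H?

2

Level 0: C
Level 1: D, J, M, P, R
Level 2: A, E, F, G, H, K, L, N, O
Level 3: B, I, Q
H first appears at level 2.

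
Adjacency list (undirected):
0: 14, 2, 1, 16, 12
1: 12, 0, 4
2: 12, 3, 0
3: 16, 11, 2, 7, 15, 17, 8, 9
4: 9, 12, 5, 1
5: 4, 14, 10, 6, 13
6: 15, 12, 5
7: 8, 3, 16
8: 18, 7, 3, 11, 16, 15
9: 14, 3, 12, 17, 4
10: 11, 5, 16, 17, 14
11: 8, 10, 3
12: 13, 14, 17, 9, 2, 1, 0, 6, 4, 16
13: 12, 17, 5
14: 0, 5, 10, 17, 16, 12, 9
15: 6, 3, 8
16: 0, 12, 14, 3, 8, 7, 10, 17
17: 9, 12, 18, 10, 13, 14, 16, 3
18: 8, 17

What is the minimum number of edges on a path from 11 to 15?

Level 0: 11
Level 1: 3, 8, 10
Level 2: 2, 5, 7, 9, 14, 15, 16, 17, 18
Level 3: 0, 4, 6, 12, 13
Level 4: 1
15 first appears at level 2.

2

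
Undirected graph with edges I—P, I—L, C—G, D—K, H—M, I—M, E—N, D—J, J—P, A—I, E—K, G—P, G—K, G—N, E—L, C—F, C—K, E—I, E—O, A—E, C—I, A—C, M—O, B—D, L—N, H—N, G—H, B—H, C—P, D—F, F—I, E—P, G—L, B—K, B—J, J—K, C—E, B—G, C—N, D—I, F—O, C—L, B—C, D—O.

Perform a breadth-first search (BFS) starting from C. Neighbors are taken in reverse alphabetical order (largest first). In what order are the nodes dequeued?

Visit C; enqueue P, N, L, K, I, G, F, E, B, A → queue [P, N, L, K, I, G, F, E, B, A]
Visit P; enqueue J → queue [N, L, K, I, G, F, E, B, A, J]
Visit N; enqueue H → queue [L, K, I, G, F, E, B, A, J, H]
Visit L → queue [K, I, G, F, E, B, A, J, H]
Visit K; enqueue D → queue [I, G, F, E, B, A, J, H, D]
Visit I; enqueue M → queue [G, F, E, B, A, J, H, D, M]
Visit G → queue [F, E, B, A, J, H, D, M]
Visit F; enqueue O → queue [E, B, A, J, H, D, M, O]
Visit E → queue [B, A, J, H, D, M, O]
Visit B → queue [A, J, H, D, M, O]
Visit A → queue [J, H, D, M, O]
Visit J → queue [H, D, M, O]
Visit H → queue [D, M, O]
Visit D → queue [M, O]
Visit M → queue [O]
Visit O → queue []

C, P, N, L, K, I, G, F, E, B, A, J, H, D, M, O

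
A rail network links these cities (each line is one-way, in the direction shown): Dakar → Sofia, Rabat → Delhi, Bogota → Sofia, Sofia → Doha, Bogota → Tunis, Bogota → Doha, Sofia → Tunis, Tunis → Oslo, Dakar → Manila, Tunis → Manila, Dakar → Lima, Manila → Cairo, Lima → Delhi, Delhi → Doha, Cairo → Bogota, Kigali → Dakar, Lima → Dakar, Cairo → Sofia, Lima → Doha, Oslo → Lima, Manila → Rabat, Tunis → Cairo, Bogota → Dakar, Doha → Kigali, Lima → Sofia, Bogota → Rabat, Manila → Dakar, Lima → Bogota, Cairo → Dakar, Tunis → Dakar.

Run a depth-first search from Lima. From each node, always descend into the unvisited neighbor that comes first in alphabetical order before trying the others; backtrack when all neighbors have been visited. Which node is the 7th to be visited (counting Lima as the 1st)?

Doha

Visit Lima
Lima → Bogota
Bogota → Dakar
Dakar → Manila
Manila → Cairo
Cairo → Sofia
Sofia → Doha
Doha → Kigali
Sofia → Tunis
Tunis → Oslo
Manila → Rabat
Rabat → Delhi

Visit order: Lima, Bogota, Dakar, Manila, Cairo, Sofia, Doha, Kigali, Tunis, Oslo, Rabat, Delhi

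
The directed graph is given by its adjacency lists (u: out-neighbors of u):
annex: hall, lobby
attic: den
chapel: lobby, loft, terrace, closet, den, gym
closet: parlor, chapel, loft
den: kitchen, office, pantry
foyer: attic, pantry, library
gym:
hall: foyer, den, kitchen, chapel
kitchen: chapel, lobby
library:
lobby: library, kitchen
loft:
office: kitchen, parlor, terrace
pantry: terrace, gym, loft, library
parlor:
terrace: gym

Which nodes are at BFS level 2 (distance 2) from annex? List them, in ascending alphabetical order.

chapel, den, foyer, kitchen, library

Level 0: annex
Level 1: hall, lobby
Level 2: chapel, den, foyer, kitchen, library
Level 3: attic, closet, gym, loft, office, pantry, terrace
Level 4: parlor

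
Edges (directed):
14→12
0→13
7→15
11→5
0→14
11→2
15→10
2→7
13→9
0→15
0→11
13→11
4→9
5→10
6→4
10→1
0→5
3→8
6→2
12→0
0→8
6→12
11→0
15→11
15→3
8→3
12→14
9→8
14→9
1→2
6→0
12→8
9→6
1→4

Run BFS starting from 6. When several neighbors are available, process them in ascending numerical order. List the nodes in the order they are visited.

Visit 6; enqueue 0, 2, 4, 12 → queue [0, 2, 4, 12]
Visit 0; enqueue 5, 8, 11, 13, 14, 15 → queue [2, 4, 12, 5, 8, 11, 13, 14, 15]
Visit 2; enqueue 7 → queue [4, 12, 5, 8, 11, 13, 14, 15, 7]
Visit 4; enqueue 9 → queue [12, 5, 8, 11, 13, 14, 15, 7, 9]
Visit 12 → queue [5, 8, 11, 13, 14, 15, 7, 9]
Visit 5; enqueue 10 → queue [8, 11, 13, 14, 15, 7, 9, 10]
Visit 8; enqueue 3 → queue [11, 13, 14, 15, 7, 9, 10, 3]
Visit 11 → queue [13, 14, 15, 7, 9, 10, 3]
Visit 13 → queue [14, 15, 7, 9, 10, 3]
Visit 14 → queue [15, 7, 9, 10, 3]
Visit 15 → queue [7, 9, 10, 3]
Visit 7 → queue [9, 10, 3]
Visit 9 → queue [10, 3]
Visit 10; enqueue 1 → queue [3, 1]
Visit 3 → queue [1]
Visit 1 → queue []

6, 0, 2, 4, 12, 5, 8, 11, 13, 14, 15, 7, 9, 10, 3, 1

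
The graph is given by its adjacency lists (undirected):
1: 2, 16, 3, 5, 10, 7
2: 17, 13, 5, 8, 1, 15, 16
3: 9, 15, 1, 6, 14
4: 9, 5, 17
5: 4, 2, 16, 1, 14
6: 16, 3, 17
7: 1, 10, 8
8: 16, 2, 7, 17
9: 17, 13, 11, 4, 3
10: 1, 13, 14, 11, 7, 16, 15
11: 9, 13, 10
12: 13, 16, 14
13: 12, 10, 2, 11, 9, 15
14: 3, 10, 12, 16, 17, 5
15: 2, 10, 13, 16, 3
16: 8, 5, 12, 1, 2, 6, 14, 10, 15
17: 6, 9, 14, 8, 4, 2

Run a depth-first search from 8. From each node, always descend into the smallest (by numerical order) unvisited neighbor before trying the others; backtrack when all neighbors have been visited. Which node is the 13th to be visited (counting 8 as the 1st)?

Visit 8
8 → 2
2 → 1
1 → 3
3 → 6
6 → 16
16 → 5
5 → 4
4 → 9
9 → 11
11 → 10
10 → 7
10 → 13
13 → 12
12 → 14
14 → 17
13 → 15

Visit order: 8, 2, 1, 3, 6, 16, 5, 4, 9, 11, 10, 7, 13, 12, 14, 17, 15

13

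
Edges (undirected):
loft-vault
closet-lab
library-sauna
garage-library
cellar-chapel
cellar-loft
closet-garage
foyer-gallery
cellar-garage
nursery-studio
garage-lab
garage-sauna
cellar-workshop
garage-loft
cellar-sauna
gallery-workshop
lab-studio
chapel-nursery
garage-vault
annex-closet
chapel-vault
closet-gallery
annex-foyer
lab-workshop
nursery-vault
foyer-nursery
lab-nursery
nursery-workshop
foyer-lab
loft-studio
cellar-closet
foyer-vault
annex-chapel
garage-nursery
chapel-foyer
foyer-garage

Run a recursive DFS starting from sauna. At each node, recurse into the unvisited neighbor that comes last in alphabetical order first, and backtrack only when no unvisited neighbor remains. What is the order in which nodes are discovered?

sauna, library, garage, vault, nursery, workshop, lab, studio, loft, cellar, closet, gallery, foyer, chapel, annex

Visit sauna
sauna → library
library → garage
garage → vault
vault → nursery
nursery → workshop
workshop → lab
lab → studio
studio → loft
loft → cellar
cellar → closet
closet → gallery
gallery → foyer
foyer → chapel
chapel → annex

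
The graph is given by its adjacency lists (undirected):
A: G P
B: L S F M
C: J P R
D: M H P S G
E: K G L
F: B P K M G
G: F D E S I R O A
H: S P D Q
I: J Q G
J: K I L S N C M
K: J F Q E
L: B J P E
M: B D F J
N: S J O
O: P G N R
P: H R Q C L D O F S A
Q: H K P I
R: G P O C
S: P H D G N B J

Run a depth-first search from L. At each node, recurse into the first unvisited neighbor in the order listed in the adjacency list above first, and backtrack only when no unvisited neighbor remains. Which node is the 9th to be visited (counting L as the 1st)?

Visit L
L → B
B → S
S → P
P → H
H → D
D → M
M → F
F → K
K → J
J → I
I → Q
I → G
G → E
G → R
R → O
O → N
R → C
G → A

Visit order: L, B, S, P, H, D, M, F, K, J, I, Q, G, E, R, O, N, C, A

K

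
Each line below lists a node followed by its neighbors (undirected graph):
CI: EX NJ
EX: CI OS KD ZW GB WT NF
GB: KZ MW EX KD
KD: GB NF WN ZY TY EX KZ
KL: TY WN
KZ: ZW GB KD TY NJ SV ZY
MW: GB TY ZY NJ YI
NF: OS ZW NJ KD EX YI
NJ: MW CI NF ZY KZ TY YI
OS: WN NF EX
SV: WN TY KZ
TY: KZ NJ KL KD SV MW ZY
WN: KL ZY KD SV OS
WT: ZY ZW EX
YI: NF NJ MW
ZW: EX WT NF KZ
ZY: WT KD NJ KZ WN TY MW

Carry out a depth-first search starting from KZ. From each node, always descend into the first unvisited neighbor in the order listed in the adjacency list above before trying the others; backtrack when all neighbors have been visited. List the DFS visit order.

KZ -> ZW -> EX -> CI -> NJ -> MW -> GB -> KD -> NF -> OS -> WN -> KL -> TY -> SV -> ZY -> WT -> YI

Visit KZ
KZ → ZW
ZW → EX
EX → CI
CI → NJ
NJ → MW
MW → GB
GB → KD
KD → NF
NF → OS
OS → WN
WN → KL
KL → TY
TY → SV
TY → ZY
ZY → WT
NF → YI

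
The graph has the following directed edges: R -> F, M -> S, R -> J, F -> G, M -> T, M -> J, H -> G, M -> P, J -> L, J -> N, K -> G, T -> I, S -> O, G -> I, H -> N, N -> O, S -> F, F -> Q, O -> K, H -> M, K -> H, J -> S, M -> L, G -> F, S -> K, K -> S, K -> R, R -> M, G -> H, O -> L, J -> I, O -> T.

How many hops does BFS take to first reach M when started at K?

Level 0: K
Level 1: G, H, R, S
Level 2: F, I, J, M, N, O
Level 3: L, P, Q, T
M first appears at level 2.

2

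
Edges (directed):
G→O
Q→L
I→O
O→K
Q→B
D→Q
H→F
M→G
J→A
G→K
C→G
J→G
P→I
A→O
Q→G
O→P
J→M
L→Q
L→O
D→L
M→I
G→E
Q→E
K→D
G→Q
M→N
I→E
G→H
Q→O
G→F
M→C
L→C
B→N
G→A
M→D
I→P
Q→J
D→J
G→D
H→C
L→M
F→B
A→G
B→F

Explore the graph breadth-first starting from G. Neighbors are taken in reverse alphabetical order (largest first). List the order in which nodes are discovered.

Visit G; enqueue Q, O, K, H, F, E, D, A → queue [Q, O, K, H, F, E, D, A]
Visit Q; enqueue L, J, B → queue [O, K, H, F, E, D, A, L, J, B]
Visit O; enqueue P → queue [K, H, F, E, D, A, L, J, B, P]
Visit K → queue [H, F, E, D, A, L, J, B, P]
Visit H; enqueue C → queue [F, E, D, A, L, J, B, P, C]
Visit F → queue [E, D, A, L, J, B, P, C]
Visit E → queue [D, A, L, J, B, P, C]
Visit D → queue [A, L, J, B, P, C]
Visit A → queue [L, J, B, P, C]
Visit L; enqueue M → queue [J, B, P, C, M]
Visit J → queue [B, P, C, M]
Visit B; enqueue N → queue [P, C, M, N]
Visit P; enqueue I → queue [C, M, N, I]
Visit C → queue [M, N, I]
Visit M → queue [N, I]
Visit N → queue [I]
Visit I → queue []

G, Q, O, K, H, F, E, D, A, L, J, B, P, C, M, N, I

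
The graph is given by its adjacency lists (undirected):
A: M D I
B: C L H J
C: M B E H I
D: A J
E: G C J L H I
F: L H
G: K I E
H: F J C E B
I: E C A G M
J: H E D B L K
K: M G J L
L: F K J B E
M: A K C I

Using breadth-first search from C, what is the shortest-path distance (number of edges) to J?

2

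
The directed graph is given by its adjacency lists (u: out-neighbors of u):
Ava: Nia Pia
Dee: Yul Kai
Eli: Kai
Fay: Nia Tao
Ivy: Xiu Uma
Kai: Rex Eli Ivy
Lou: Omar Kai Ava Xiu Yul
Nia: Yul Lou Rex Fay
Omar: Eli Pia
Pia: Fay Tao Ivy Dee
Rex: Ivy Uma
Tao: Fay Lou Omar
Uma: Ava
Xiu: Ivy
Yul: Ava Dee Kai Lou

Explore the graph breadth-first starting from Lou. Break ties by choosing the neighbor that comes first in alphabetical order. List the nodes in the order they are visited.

Lou, Ava, Kai, Omar, Xiu, Yul, Nia, Pia, Eli, Ivy, Rex, Dee, Fay, Tao, Uma

Visit Lou; enqueue Ava, Kai, Omar, Xiu, Yul → queue [Ava, Kai, Omar, Xiu, Yul]
Visit Ava; enqueue Nia, Pia → queue [Kai, Omar, Xiu, Yul, Nia, Pia]
Visit Kai; enqueue Eli, Ivy, Rex → queue [Omar, Xiu, Yul, Nia, Pia, Eli, Ivy, Rex]
Visit Omar → queue [Xiu, Yul, Nia, Pia, Eli, Ivy, Rex]
Visit Xiu → queue [Yul, Nia, Pia, Eli, Ivy, Rex]
Visit Yul; enqueue Dee → queue [Nia, Pia, Eli, Ivy, Rex, Dee]
Visit Nia; enqueue Fay → queue [Pia, Eli, Ivy, Rex, Dee, Fay]
Visit Pia; enqueue Tao → queue [Eli, Ivy, Rex, Dee, Fay, Tao]
Visit Eli → queue [Ivy, Rex, Dee, Fay, Tao]
Visit Ivy; enqueue Uma → queue [Rex, Dee, Fay, Tao, Uma]
Visit Rex → queue [Dee, Fay, Tao, Uma]
Visit Dee → queue [Fay, Tao, Uma]
Visit Fay → queue [Tao, Uma]
Visit Tao → queue [Uma]
Visit Uma → queue []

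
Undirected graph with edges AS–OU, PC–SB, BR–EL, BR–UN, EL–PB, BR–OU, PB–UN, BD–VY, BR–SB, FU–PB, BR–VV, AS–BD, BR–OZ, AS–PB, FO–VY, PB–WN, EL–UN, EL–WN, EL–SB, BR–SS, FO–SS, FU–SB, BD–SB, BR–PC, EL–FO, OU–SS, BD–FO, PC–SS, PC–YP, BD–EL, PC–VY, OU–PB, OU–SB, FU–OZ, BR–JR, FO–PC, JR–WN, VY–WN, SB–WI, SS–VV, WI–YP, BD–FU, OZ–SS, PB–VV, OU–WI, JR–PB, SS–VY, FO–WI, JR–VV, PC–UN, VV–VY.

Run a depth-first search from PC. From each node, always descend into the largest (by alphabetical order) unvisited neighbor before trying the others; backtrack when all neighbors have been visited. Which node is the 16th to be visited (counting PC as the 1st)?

BD

Visit PC
PC → YP
YP → WI
WI → SB
SB → OU
OU → SS
SS → VY
VY → WN
WN → PB
PB → VV
VV → JR
JR → BR
BR → UN
UN → EL
EL → FO
FO → BD
BD → FU
FU → OZ
BD → AS

Visit order: PC, YP, WI, SB, OU, SS, VY, WN, PB, VV, JR, BR, UN, EL, FO, BD, FU, OZ, AS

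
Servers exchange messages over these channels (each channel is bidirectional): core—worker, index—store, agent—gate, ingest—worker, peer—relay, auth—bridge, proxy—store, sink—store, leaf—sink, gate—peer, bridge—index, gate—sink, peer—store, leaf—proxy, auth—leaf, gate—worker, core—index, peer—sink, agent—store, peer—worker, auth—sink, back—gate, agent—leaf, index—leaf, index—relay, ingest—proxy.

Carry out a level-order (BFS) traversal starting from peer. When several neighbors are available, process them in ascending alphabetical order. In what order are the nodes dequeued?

Visit peer; enqueue gate, relay, sink, store, worker → queue [gate, relay, sink, store, worker]
Visit gate; enqueue agent, back → queue [relay, sink, store, worker, agent, back]
Visit relay; enqueue index → queue [sink, store, worker, agent, back, index]
Visit sink; enqueue auth, leaf → queue [store, worker, agent, back, index, auth, leaf]
Visit store; enqueue proxy → queue [worker, agent, back, index, auth, leaf, proxy]
Visit worker; enqueue core, ingest → queue [agent, back, index, auth, leaf, proxy, core, ingest]
Visit agent → queue [back, index, auth, leaf, proxy, core, ingest]
Visit back → queue [index, auth, leaf, proxy, core, ingest]
Visit index; enqueue bridge → queue [auth, leaf, proxy, core, ingest, bridge]
Visit auth → queue [leaf, proxy, core, ingest, bridge]
Visit leaf → queue [proxy, core, ingest, bridge]
Visit proxy → queue [core, ingest, bridge]
Visit core → queue [ingest, bridge]
Visit ingest → queue [bridge]
Visit bridge → queue []

peer → gate → relay → sink → store → worker → agent → back → index → auth → leaf → proxy → core → ingest → bridge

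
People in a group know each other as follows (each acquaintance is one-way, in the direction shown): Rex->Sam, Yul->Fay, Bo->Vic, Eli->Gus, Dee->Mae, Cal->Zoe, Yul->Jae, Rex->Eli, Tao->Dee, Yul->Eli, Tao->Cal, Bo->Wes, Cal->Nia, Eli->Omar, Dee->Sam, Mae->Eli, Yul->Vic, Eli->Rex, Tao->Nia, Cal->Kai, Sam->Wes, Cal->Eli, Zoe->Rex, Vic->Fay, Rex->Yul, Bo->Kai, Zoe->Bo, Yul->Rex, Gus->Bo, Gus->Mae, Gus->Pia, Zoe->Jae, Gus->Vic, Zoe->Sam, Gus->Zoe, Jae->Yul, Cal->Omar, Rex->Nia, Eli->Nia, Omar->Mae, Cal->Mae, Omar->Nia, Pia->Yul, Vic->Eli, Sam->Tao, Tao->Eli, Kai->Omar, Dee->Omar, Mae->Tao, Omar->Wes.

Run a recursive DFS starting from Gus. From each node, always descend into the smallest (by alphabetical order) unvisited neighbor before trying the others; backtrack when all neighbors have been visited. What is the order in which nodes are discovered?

Gus -> Bo -> Kai -> Omar -> Mae -> Eli -> Nia -> Rex -> Sam -> Tao -> Cal -> Zoe -> Jae -> Yul -> Fay -> Vic -> Dee -> Wes -> Pia

Visit Gus
Gus → Bo
Bo → Kai
Kai → Omar
Omar → Mae
Mae → Eli
Eli → Nia
Eli → Rex
Rex → Sam
Sam → Tao
Tao → Cal
Cal → Zoe
Zoe → Jae
Jae → Yul
Yul → Fay
Yul → Vic
Tao → Dee
Sam → Wes
Gus → Pia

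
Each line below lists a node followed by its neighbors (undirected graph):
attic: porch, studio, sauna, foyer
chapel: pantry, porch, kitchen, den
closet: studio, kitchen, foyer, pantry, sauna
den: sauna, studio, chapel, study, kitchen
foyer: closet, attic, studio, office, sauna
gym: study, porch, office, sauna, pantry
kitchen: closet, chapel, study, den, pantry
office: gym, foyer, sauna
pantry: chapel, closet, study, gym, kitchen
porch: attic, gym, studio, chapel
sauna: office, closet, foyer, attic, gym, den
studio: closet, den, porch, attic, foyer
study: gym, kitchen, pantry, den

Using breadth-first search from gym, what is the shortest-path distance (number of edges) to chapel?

Level 0: gym
Level 1: office, pantry, porch, sauna, study
Level 2: attic, chapel, closet, den, foyer, kitchen, studio
chapel first appears at level 2.

2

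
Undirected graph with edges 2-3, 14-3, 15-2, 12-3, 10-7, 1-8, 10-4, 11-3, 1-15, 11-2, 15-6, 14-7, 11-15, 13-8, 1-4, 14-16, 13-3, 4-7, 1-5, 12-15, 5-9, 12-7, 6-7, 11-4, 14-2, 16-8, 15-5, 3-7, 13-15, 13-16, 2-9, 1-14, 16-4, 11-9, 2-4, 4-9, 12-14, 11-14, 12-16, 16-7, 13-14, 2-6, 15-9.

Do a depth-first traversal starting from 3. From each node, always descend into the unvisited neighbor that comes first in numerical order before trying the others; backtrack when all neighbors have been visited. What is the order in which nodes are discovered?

3 -> 2 -> 4 -> 1 -> 5 -> 9 -> 11 -> 14 -> 7 -> 6 -> 15 -> 12 -> 16 -> 8 -> 13 -> 10

Visit 3
3 → 2
2 → 4
4 → 1
1 → 5
5 → 9
9 → 11
11 → 14
14 → 7
7 → 6
6 → 15
15 → 12
12 → 16
16 → 8
8 → 13
7 → 10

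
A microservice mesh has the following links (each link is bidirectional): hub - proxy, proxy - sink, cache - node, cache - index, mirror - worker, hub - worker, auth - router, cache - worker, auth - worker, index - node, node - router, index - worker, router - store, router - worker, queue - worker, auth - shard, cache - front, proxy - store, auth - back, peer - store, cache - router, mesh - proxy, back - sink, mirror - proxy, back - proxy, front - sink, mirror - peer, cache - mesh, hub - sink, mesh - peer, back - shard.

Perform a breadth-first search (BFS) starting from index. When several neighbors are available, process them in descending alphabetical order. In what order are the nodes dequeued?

Visit index; enqueue worker, node, cache → queue [worker, node, cache]
Visit worker; enqueue router, queue, mirror, hub, auth → queue [node, cache, router, queue, mirror, hub, auth]
Visit node → queue [cache, router, queue, mirror, hub, auth]
Visit cache; enqueue mesh, front → queue [router, queue, mirror, hub, auth, mesh, front]
Visit router; enqueue store → queue [queue, mirror, hub, auth, mesh, front, store]
Visit queue → queue [mirror, hub, auth, mesh, front, store]
Visit mirror; enqueue proxy, peer → queue [hub, auth, mesh, front, store, proxy, peer]
Visit hub; enqueue sink → queue [auth, mesh, front, store, proxy, peer, sink]
Visit auth; enqueue shard, back → queue [mesh, front, store, proxy, peer, sink, shard, back]
Visit mesh → queue [front, store, proxy, peer, sink, shard, back]
Visit front → queue [store, proxy, peer, sink, shard, back]
Visit store → queue [proxy, peer, sink, shard, back]
Visit proxy → queue [peer, sink, shard, back]
Visit peer → queue [sink, shard, back]
Visit sink → queue [shard, back]
Visit shard → queue [back]
Visit back → queue []

index worker node cache router queue mirror hub auth mesh front store proxy peer sink shard back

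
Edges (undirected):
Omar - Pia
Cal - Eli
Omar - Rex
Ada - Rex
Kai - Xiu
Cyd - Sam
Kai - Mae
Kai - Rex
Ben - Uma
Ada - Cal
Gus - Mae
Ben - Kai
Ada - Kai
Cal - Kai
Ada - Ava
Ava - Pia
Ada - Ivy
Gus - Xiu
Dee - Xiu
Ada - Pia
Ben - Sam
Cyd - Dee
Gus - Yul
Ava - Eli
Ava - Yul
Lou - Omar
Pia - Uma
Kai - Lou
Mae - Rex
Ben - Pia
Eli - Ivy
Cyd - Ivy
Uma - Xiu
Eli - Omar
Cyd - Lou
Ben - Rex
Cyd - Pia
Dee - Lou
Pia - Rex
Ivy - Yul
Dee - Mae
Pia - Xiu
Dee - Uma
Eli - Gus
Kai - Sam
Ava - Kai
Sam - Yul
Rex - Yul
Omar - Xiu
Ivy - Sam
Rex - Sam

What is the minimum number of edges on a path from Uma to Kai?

2

Level 0: Uma
Level 1: Ben, Dee, Pia, Xiu
Level 2: Ada, Ava, Cyd, Gus, Kai, Lou, Mae, Omar, Rex, Sam
Level 3: Cal, Eli, Ivy, Yul
Kai first appears at level 2.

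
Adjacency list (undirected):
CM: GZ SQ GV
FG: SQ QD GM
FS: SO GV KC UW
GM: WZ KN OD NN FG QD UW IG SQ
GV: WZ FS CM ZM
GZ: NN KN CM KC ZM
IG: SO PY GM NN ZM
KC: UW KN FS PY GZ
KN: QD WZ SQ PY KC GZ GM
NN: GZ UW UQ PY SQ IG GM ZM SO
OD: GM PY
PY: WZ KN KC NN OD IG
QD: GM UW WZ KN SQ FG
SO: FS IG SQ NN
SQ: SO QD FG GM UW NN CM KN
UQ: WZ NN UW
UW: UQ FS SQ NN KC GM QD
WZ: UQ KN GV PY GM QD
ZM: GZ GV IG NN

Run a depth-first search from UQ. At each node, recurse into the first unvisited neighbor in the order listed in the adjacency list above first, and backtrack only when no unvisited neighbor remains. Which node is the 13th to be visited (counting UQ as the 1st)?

NN

Visit UQ
UQ → WZ
WZ → KN
KN → QD
QD → GM
GM → OD
OD → PY
PY → KC
KC → UW
UW → FS
FS → SO
SO → IG
IG → NN
NN → GZ
GZ → CM
CM → SQ
SQ → FG
CM → GV
GV → ZM

Visit order: UQ, WZ, KN, QD, GM, OD, PY, KC, UW, FS, SO, IG, NN, GZ, CM, SQ, FG, GV, ZM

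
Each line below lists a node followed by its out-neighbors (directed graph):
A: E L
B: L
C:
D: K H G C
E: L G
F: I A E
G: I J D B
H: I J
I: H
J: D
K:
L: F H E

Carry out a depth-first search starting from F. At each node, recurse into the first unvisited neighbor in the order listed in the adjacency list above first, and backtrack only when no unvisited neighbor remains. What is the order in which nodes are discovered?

F -> I -> H -> J -> D -> K -> G -> B -> L -> E -> C -> A

Visit F
F → I
I → H
H → J
J → D
D → K
D → G
G → B
B → L
L → E
D → C
F → A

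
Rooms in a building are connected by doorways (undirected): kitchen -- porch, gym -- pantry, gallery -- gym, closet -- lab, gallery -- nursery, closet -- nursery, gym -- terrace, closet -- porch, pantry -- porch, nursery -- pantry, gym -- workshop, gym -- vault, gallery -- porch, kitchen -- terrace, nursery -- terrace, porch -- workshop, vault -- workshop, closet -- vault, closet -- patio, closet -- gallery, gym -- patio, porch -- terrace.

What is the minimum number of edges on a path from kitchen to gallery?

2

Level 0: kitchen
Level 1: porch, terrace
Level 2: closet, gallery, gym, nursery, pantry, workshop
Level 3: lab, patio, vault
gallery first appears at level 2.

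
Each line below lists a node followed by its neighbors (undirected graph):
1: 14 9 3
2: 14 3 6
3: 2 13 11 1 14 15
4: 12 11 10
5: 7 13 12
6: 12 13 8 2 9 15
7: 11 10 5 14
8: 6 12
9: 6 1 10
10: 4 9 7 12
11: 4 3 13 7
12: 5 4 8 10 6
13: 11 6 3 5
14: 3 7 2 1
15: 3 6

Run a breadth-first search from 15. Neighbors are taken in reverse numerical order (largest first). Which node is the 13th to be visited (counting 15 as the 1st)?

10

Visit 15; enqueue 6, 3 → queue [6, 3]
Visit 6; enqueue 13, 12, 9, 8, 2 → queue [3, 13, 12, 9, 8, 2]
Visit 3; enqueue 14, 11, 1 → queue [13, 12, 9, 8, 2, 14, 11, 1]
Visit 13; enqueue 5 → queue [12, 9, 8, 2, 14, 11, 1, 5]
Visit 12; enqueue 10, 4 → queue [9, 8, 2, 14, 11, 1, 5, 10, 4]
Visit 9 → queue [8, 2, 14, 11, 1, 5, 10, 4]
Visit 8 → queue [2, 14, 11, 1, 5, 10, 4]
Visit 2 → queue [14, 11, 1, 5, 10, 4]
Visit 14; enqueue 7 → queue [11, 1, 5, 10, 4, 7]
Visit 11 → queue [1, 5, 10, 4, 7]
Visit 1 → queue [5, 10, 4, 7]
Visit 5 → queue [10, 4, 7]
Visit 10 → queue [4, 7]
Visit 4 → queue [7]
Visit 7 → queue []

Visit order: 15, 6, 3, 13, 12, 9, 8, 2, 14, 11, 1, 5, 10, 4, 7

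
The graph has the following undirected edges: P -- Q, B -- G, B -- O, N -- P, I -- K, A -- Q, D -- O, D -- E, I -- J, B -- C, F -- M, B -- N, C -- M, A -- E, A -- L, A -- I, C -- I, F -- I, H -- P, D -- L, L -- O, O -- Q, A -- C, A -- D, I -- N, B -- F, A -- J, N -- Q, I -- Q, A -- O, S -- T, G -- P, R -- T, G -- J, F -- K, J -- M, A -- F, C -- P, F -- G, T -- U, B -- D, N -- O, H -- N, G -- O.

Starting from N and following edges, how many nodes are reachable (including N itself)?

17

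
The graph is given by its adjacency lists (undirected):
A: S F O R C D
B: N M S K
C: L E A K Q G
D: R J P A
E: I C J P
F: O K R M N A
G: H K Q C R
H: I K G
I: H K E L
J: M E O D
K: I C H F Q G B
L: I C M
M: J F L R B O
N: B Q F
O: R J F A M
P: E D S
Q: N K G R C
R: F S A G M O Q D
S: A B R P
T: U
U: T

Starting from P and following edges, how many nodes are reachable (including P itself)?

BFS from P visits: P, D, E, S, A, J, R, C, I, B, F, O, M, G, Q, K, L, H, N
Reachable nodes: 19 of 21 total.

19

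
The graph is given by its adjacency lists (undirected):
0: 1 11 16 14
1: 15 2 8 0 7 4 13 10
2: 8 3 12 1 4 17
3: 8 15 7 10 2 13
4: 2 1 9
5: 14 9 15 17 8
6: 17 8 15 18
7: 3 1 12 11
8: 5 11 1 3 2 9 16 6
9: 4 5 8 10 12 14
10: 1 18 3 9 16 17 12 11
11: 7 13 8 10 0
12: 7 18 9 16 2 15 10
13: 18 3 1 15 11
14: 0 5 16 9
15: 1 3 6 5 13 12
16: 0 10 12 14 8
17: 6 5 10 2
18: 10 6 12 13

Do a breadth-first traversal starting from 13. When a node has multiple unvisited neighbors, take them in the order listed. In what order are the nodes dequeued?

13 -> 18 -> 3 -> 1 -> 15 -> 11 -> 10 -> 6 -> 12 -> 8 -> 7 -> 2 -> 0 -> 4 -> 5 -> 9 -> 16 -> 17 -> 14

Visit 13; enqueue 18, 3, 1, 15, 11 → queue [18, 3, 1, 15, 11]
Visit 18; enqueue 10, 6, 12 → queue [3, 1, 15, 11, 10, 6, 12]
Visit 3; enqueue 8, 7, 2 → queue [1, 15, 11, 10, 6, 12, 8, 7, 2]
Visit 1; enqueue 0, 4 → queue [15, 11, 10, 6, 12, 8, 7, 2, 0, 4]
Visit 15; enqueue 5 → queue [11, 10, 6, 12, 8, 7, 2, 0, 4, 5]
Visit 11 → queue [10, 6, 12, 8, 7, 2, 0, 4, 5]
Visit 10; enqueue 9, 16, 17 → queue [6, 12, 8, 7, 2, 0, 4, 5, 9, 16, 17]
Visit 6 → queue [12, 8, 7, 2, 0, 4, 5, 9, 16, 17]
Visit 12 → queue [8, 7, 2, 0, 4, 5, 9, 16, 17]
Visit 8 → queue [7, 2, 0, 4, 5, 9, 16, 17]
Visit 7 → queue [2, 0, 4, 5, 9, 16, 17]
Visit 2 → queue [0, 4, 5, 9, 16, 17]
Visit 0; enqueue 14 → queue [4, 5, 9, 16, 17, 14]
Visit 4 → queue [5, 9, 16, 17, 14]
Visit 5 → queue [9, 16, 17, 14]
Visit 9 → queue [16, 17, 14]
Visit 16 → queue [17, 14]
Visit 17 → queue [14]
Visit 14 → queue []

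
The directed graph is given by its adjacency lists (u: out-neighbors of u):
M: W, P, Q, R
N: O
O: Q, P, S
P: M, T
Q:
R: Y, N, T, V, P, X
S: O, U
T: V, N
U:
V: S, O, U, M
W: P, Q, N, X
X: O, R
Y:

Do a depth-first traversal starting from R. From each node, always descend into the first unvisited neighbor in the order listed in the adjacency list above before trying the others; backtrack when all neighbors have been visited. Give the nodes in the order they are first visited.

R -> Y -> N -> O -> Q -> P -> M -> W -> X -> T -> V -> S -> U

Visit R
R → Y
R → N
N → O
O → Q
O → P
P → M
M → W
W → X
P → T
T → V
V → S
S → U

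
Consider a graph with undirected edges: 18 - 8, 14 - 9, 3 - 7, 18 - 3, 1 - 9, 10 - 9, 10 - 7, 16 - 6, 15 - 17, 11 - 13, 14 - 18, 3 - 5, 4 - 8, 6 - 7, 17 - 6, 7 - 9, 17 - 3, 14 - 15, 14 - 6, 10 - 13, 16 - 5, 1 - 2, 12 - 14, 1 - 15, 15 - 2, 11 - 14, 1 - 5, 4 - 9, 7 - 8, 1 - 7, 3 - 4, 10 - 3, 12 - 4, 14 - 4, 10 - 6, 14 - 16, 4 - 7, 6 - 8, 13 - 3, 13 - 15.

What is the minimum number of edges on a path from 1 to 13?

2

Level 0: 1
Level 1: 2, 5, 7, 9, 15
Level 2: 3, 4, 6, 8, 10, 13, 14, 16, 17
Level 3: 11, 12, 18
13 first appears at level 2.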